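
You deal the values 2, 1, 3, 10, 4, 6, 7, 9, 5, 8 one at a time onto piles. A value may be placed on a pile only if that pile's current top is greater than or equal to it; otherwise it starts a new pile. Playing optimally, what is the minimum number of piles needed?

Place each on the leftmost legal pile:
2 → new pile 1 (tops now [2])
1 → pile 1 (tops now [1])
3 → new pile 2 (tops now [1, 3])
10 → new pile 3 (tops now [1, 3, 10])
4 → pile 3 (tops now [1, 3, 4])
6 → new pile 4 (tops now [1, 3, 4, 6])
7 → new pile 5 (tops now [1, 3, 4, 6, 7])
9 → new pile 6 (tops now [1, 3, 4, 6, 7, 9])
5 → pile 4 (tops now [1, 3, 4, 5, 7, 9])
8 → pile 6 (tops now [1, 3, 4, 5, 7, 8])
Six piles.

6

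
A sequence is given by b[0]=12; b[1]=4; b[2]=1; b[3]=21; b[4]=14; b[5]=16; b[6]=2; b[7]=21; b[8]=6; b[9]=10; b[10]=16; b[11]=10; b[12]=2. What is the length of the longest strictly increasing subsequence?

Let dp[i] be the length of the longest such subsequence ending at index i:
i:      0  1  2  3  4  5  6  7  8  9 10 11 12
b[i]:  12  4  1 21 14 16  2 21  6 10 16 10  2
dp:     1  1  1  2  2  3  2  4  3  4  5  4  2
Maximum dp value is 5.

5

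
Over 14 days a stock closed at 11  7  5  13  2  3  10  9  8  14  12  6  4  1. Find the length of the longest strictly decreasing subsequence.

Let dp[i] be the longest strictly decreasing subsequence ending at i:
i:      1  2  3  4  5  6  7  8  9 10 11 12 13 14
a[i]:  11  7  5 13  2  3 10  9  8 14 12  6  4  1
dp:     1  2  3  1  4  4  2  3  4  1  2  5  6  7
Maximum is 7.

7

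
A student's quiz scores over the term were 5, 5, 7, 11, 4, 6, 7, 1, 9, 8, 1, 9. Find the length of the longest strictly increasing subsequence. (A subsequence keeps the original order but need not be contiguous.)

5

Track the smallest tail for each achievable length (strict):
5 → extends → [5]
5 → already a tail → [5]
7 → extends → [5, 7]
11 → extends → [5, 7, 11]
4 → replaces 5 → [4, 7, 11]
6 → replaces 7 → [4, 6, 11]
7 → replaces 11 → [4, 6, 7]
1 → replaces 4 → [1, 6, 7]
9 → extends → [1, 6, 7, 9]
8 → replaces 9 → [1, 6, 7, 8]
1 → already a tail → [1, 6, 7, 8]
9 → extends → [1, 6, 7, 8, 9]
Five tails, so the longest strictly increasing subsequence has length 5 (e.g. 5, 6, 7, 8, 9).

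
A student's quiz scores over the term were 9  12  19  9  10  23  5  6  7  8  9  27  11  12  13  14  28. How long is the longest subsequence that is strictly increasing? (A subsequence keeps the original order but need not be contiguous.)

10

Track the smallest tail for each achievable length (strict):
9 → extends → [9]
12 → extends → [9, 12]
19 → extends → [9, 12, 19]
9 → already a tail → [9, 12, 19]
10 → replaces 12 → [9, 10, 19]
23 → extends → [9, 10, 19, 23]
5 → replaces 9 → [5, 10, 19, 23]
6 → replaces 10 → [5, 6, 19, 23]
7 → replaces 19 → [5, 6, 7, 23]
8 → replaces 23 → [5, 6, 7, 8]
9 → extends → [5, 6, 7, 8, 9]
27 → extends → [5, 6, 7, 8, 9, 27]
11 → replaces 27 → [5, 6, 7, 8, 9, 11]
12 → extends → [5, 6, 7, 8, 9, 11, 12]
13 → extends → [5, 6, 7, 8, 9, 11, 12, 13]
14 → extends → [5, 6, 7, 8, 9, 11, 12, 13, 14]
28 → extends → [5, 6, 7, 8, 9, 11, 12, 13, 14, 28]
Ten tails, so the longest strictly increasing subsequence has length 10 (e.g. 5, 6, 7, 8, 9, 11, 12, 13, 14, 28).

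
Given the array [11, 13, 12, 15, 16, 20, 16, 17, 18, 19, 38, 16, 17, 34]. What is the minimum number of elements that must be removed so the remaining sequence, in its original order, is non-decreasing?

Fewest deletions = n − (longest non-decreasing subsequence).
i:      1  2  3  4  5  6  7  8  9 10 11 12 13 14
a[i]:  11 13 12 15 16 20 16 17 18 19 38 16 17 34
dp:     1  2  2  3  4  5  5  6  7  8  9  6  7  9
max dp = 9, so deletions = 14 − 9 = 5.

5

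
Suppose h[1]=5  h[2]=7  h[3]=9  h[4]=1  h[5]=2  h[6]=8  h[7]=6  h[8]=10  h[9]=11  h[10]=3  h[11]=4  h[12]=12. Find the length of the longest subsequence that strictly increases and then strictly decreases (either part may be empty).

inc[i] = longest strictly increasing subsequence ending at i; dec[i] = longest strictly decreasing subsequence starting at i:
i:      1  2  3  4  5  6  7  8  9 10 11 12
h[i]:   5  7  9  1  2  8  6 10 11  3  4 12
inc:    1  2  3  1  2  3  3  4  5  3  4  6
dec:    2  3  4  1  1  3  2  2  2  1  1  1
Best peak at i=3 (value 9): inc=3, dec=4, length 3+4−1 = 6.

6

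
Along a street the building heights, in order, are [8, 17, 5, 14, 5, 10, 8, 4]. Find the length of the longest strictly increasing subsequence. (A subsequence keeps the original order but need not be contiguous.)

2

Track the smallest tail for each achievable length (strict):
8 → extends → [8]
17 → extends → [8, 17]
5 → replaces 8 → [5, 17]
14 → replaces 17 → [5, 14]
5 → already a tail → [5, 14]
10 → replaces 14 → [5, 10]
8 → replaces 10 → [5, 8]
4 → replaces 5 → [4, 8]
Two tails, so the longest strictly increasing subsequence has length 2 (e.g. 8, 17).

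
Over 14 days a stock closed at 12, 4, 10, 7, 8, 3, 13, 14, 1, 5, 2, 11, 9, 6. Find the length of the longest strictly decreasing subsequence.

Negate each value so 'decreasing' becomes 'increasing', then run patience tails on the negated sequence:
-12 → extends → [-12]
-4 → extends → [-12, -4]
-10 → replaces -4 → [-12, -10]
-7 → extends → [-12, -10, -7]
-8 → replaces -7 → [-12, -10, -8]
-3 → extends → [-12, -10, -8, -3]
-13 → replaces -12 → [-13, -10, -8, -3]
-14 → replaces -13 → [-14, -10, -8, -3]
-1 → extends → [-14, -10, -8, -3, -1]
-5 → replaces -3 → [-14, -10, -8, -5, -1]
-2 → replaces -1 → [-14, -10, -8, -5, -2]
-11 → replaces -10 → [-14, -11, -8, -5, -2]
-9 → replaces -8 → [-14, -11, -9, -5, -2]
-6 → replaces -5 → [-14, -11, -9, -6, -2]
Five tails, so the longest strictly decreasing subsequence of the original has length 5.

5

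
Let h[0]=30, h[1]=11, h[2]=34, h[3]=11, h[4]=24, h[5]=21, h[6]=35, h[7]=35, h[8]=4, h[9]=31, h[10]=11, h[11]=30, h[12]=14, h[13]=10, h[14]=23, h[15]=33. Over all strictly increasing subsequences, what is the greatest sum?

99

Let S[i] be the best sum of a strictly increasing subsequence ending at i:
i:      0  1  2  3  4  5  6  7  8  9 10 11 12 13 14 15
h[i]:  30 11 34 11 24 21 35 35  4 31 11 30 14 10 23 33
S:     30 11 64 11 35 32 99 99  4 66 15 65 29 14 55 99
Maximum is 99 (e.g. 30 + 34 + 35).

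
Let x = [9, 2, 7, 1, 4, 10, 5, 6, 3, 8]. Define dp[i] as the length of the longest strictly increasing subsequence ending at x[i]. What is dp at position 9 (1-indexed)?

dp[i] = 1 + max{dp[j] : j<i, x[j]<x[i]} (or 1 if no such j):
i:      1  2  3  4  5  6  7  8  9 10
x[i]:   9  2  7  1  4 10  5  6  3  8
dp:     1  1  2  1  2  3  3  4  2  5
At index 9 the value is 2.

2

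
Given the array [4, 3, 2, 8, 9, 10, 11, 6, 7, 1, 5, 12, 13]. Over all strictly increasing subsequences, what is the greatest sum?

67

Let S[i] be the best sum of a strictly increasing subsequence ending at i:
i:      1  2  3  4  5  6  7  8  9 10 11 12 13
a[i]:   4  3  2  8  9 10 11  6  7  1  5 12 13
S:      4  3  2 12 21 31 42 10 17  1  9 54 67
Maximum is 67 (e.g. 4 + 8 + 9 + 10 + 11 + 12 + 13).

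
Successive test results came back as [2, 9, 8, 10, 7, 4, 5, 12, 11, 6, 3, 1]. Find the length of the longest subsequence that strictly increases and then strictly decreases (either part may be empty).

inc[i] = longest strictly increasing subsequence ending at i; dec[i] = longest strictly decreasing subsequence starting at i:
i:      1  2  3  4  5  6  7  8  9 10 11 12
a[i]:   2  9  8 10  7  4  5 12 11  6  3  1
inc:    1  2  2  3  2  2  3  4  4  4  2  1
dec:    2  6  5  5  4  3  3  5  4  3  2  1
Best peak at i=8 (value 12): inc=4, dec=5, length 4+5−1 = 8.

8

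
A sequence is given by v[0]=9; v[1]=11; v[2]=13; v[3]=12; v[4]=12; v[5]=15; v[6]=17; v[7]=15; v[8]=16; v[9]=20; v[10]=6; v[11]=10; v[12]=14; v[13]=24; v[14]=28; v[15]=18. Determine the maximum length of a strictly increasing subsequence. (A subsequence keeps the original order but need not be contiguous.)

Let dp[i] be the length of the longest such subsequence ending at index i:
i:      0  1  2  3  4  5  6  7  8  9 10 11 12 13 14 15
v[i]:   9 11 13 12 12 15 17 15 16 20  6 10 14 24 28 18
dp:     1  2  3  3  3  4  5  4  5  6  1  2  4  7  8  6
Maximum dp value is 8.

8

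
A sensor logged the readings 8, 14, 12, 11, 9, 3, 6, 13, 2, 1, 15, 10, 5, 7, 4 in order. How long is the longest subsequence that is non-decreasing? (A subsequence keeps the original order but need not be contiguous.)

4

Track the smallest tail for each achievable length (allowing ties):
8 → extends → [8]
14 → extends → [8, 14]
12 → replaces 14 → [8, 12]
11 → replaces 12 → [8, 11]
9 → replaces 11 → [8, 9]
3 → replaces 8 → [3, 9]
6 → replaces 9 → [3, 6]
13 → extends → [3, 6, 13]
2 → replaces 3 → [2, 6, 13]
1 → replaces 2 → [1, 6, 13]
15 → extends → [1, 6, 13, 15]
10 → replaces 13 → [1, 6, 10, 15]
5 → replaces 6 → [1, 5, 10, 15]
7 → replaces 10 → [1, 5, 7, 15]
4 → replaces 5 → [1, 4, 7, 15]
Four tails, so the longest non-decreasing subsequence has length 4 (e.g. 8, 12, 13, 15).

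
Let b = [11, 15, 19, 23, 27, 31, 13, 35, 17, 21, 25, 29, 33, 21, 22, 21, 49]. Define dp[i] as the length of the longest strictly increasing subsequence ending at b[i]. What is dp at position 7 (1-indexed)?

dp[i] = 1 + max{dp[j] : j<i, b[j]<b[i]} (or 1 if no such j):
i:      1  2  3  4  5  6  7  8  9 10 11 12 13 14 15 16 17
b[i]:  11 15 19 23 27 31 13 35 17 21 25 29 33 21 22 21 49
dp:     1  2  3  4  5  6  2  7  3  4  5  6  7  4  5  4  8
At index 7 the value is 2.

2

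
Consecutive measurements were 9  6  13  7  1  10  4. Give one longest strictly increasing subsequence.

6, 7, 10

Patience tails give the LIS length; then backtrack through the dp parents:
9 → extends → [9]
6 → replaces 9 → [6]
13 → extends → [6, 13]
7 → replaces 13 → [6, 7]
1 → replaces 6 → [1, 7]
10 → extends → [1, 7, 10]
4 → replaces 7 → [1, 4, 10]
Length 3; one witness is 6, 7, 10.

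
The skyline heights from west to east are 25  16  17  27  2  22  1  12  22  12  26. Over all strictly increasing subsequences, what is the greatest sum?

Let S[i] be the best sum of a strictly increasing subsequence ending at i:
i:      1  2  3  4  5  6  7  8  9 10 11
a[i]:  25 16 17 27  2 22  1 12 22 12 26
S:     25 16 33 60  2 55  1 14 55 14 81
Maximum is 81 (e.g. 16 + 17 + 22 + 26).

81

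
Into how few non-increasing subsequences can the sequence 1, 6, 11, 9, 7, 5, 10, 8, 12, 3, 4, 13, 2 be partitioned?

Place each on the leftmost legal pile:
1 → new pile 1 (tops now [1])
6 → new pile 2 (tops now [1, 6])
11 → new pile 3 (tops now [1, 6, 11])
9 → pile 3 (tops now [1, 6, 9])
7 → pile 3 (tops now [1, 6, 7])
5 → pile 2 (tops now [1, 5, 7])
10 → new pile 4 (tops now [1, 5, 7, 10])
8 → pile 4 (tops now [1, 5, 7, 8])
12 → new pile 5 (tops now [1, 5, 7, 8, 12])
3 → pile 2 (tops now [1, 3, 7, 8, 12])
4 → pile 3 (tops now [1, 3, 4, 8, 12])
13 → new pile 6 (tops now [1, 3, 4, 8, 12, 13])
2 → pile 2 (tops now [1, 2, 4, 8, 12, 13])
Six piles.

6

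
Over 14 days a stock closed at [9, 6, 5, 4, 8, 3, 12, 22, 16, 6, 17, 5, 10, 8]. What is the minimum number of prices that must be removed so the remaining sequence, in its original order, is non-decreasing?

Fewest deletions = n − (longest non-decreasing subsequence).
Patience tails:
9 → extends → [9]
6 → replaces 9 → [6]
5 → replaces 6 → [5]
4 → replaces 5 → [4]
8 → extends → [4, 8]
3 → replaces 4 → [3, 8]
12 → extends → [3, 8, 12]
22 → extends → [3, 8, 12, 22]
16 → replaces 22 → [3, 8, 12, 16]
6 → replaces 8 → [3, 6, 12, 16]
17 → extends → [3, 6, 12, 16, 17]
5 → replaces 6 → [3, 5, 12, 16, 17]
10 → replaces 12 → [3, 5, 10, 16, 17]
8 → replaces 10 → [3, 5, 8, 16, 17]
Longest non-decreasing subsequence has length 5, so deletions = 14 − 5 = 9.

9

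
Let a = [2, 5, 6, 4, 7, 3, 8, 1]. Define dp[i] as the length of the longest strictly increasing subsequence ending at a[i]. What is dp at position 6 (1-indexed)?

2

dp[i] = 1 + max{dp[j] : j<i, a[j]<a[i]} (or 1 if no such j):
i:     1 2 3 4 5 6 7 8
a[i]:  2 5 6 4 7 3 8 1
dp:    1 2 3 2 4 2 5 1
At index 6 the value is 2.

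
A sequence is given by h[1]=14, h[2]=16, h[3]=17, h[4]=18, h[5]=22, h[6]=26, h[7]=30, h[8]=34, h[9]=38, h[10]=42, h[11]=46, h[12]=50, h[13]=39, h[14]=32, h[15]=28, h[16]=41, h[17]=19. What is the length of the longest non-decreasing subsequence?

Track the smallest tail for each achievable length (allowing ties):
14 → extends → [14]
16 → extends → [14, 16]
17 → extends → [14, 16, 17]
18 → extends → [14, 16, 17, 18]
22 → extends → [14, 16, 17, 18, 22]
26 → extends → [14, 16, 17, 18, 22, 26]
30 → extends → [14, 16, 17, 18, 22, 26, 30]
34 → extends → [14, 16, 17, 18, 22, 26, 30, 34]
38 → extends → [14, 16, 17, 18, 22, 26, 30, 34, 38]
42 → extends → [14, 16, 17, 18, 22, 26, 30, 34, 38, 42]
46 → extends → [14, 16, 17, 18, 22, 26, 30, 34, 38, 42, 46]
50 → extends → [14, 16, 17, 18, 22, 26, 30, 34, 38, 42, 46, 50]
39 → replaces 42 → [14, 16, 17, 18, 22, 26, 30, 34, 38, 39, 46, 50]
32 → replaces 34 → [14, 16, 17, 18, 22, 26, 30, 32, 38, 39, 46, 50]
28 → replaces 30 → [14, 16, 17, 18, 22, 26, 28, 32, 38, 39, 46, 50]
41 → replaces 46 → [14, 16, 17, 18, 22, 26, 28, 32, 38, 39, 41, 50]
19 → replaces 22 → [14, 16, 17, 18, 19, 26, 28, 32, 38, 39, 41, 50]
Twelve tails, so the longest non-decreasing subsequence has length 12 (e.g. 14, 16, 17, 18, 22, 26, 30, 34, 38, 42, 46, 50).

12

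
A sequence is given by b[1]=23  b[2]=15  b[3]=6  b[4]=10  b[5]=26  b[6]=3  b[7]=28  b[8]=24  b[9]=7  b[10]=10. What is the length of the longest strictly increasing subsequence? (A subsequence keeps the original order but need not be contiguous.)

4

Let dp[i] be the length of the longest such subsequence ending at index i:
i:      1  2  3  4  5  6  7  8  9 10
b[i]:  23 15  6 10 26  3 28 24  7 10
dp:     1  1  1  2  3  1  4  3  2  3
Maximum dp value is 4.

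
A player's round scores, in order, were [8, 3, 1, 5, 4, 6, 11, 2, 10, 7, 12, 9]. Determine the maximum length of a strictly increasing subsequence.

Let dp[i] be the length of the longest such subsequence ending at index i:
i:      1  2  3  4  5  6  7  8  9 10 11 12
a[i]:   8  3  1  5  4  6 11  2 10  7 12  9
dp:     1  1  1  2  2  3  4  2  4  4  5  5
Maximum dp value is 5.

5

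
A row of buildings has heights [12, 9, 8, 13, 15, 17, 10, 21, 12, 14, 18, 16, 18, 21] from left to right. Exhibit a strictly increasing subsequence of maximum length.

9, 10, 12, 14, 16, 18, 21

Patience tails give the LIS length; then backtrack through the dp parents:
12 → extends → [12]
9 → replaces 12 → [9]
8 → replaces 9 → [8]
13 → extends → [8, 13]
15 → extends → [8, 13, 15]
17 → extends → [8, 13, 15, 17]
10 → replaces 13 → [8, 10, 15, 17]
21 → extends → [8, 10, 15, 17, 21]
12 → replaces 15 → [8, 10, 12, 17, 21]
14 → replaces 17 → [8, 10, 12, 14, 21]
18 → replaces 21 → [8, 10, 12, 14, 18]
16 → replaces 18 → [8, 10, 12, 14, 16]
18 → extends → [8, 10, 12, 14, 16, 18]
21 → extends → [8, 10, 12, 14, 16, 18, 21]
Length 7; one witness is 9, 10, 12, 14, 16, 18, 21.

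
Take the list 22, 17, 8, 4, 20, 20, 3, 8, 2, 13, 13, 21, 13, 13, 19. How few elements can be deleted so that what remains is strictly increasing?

11

Fewest deletions = n − (longest strictly increasing subsequence).
i:      1  2  3  4  5  6  7  8  9 10 11 12 13 14 15
a[i]:  22 17  8  4 20 20  3  8  2 13 13 21 13 13 19
dp:     1  1  1  1  2  2  1  2  1  3  3  4  3  3  4
max dp = 4, so deletions = 15 − 4 = 11.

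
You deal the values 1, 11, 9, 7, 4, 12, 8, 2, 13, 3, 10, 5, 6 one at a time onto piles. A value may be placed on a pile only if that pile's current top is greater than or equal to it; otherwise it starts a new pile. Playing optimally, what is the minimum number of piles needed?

5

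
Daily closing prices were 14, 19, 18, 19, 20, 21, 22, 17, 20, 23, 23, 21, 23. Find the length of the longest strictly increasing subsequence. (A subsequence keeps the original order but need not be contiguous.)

7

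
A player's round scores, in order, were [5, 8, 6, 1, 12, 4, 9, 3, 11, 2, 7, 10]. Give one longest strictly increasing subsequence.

5, 8, 9, 11

Patience tails give the LIS length; then backtrack through the dp parents:
5 → extends → [5]
8 → extends → [5, 8]
6 → replaces 8 → [5, 6]
1 → replaces 5 → [1, 6]
12 → extends → [1, 6, 12]
4 → replaces 6 → [1, 4, 12]
9 → replaces 12 → [1, 4, 9]
3 → replaces 4 → [1, 3, 9]
11 → extends → [1, 3, 9, 11]
2 → replaces 3 → [1, 2, 9, 11]
7 → replaces 9 → [1, 2, 7, 11]
10 → replaces 11 → [1, 2, 7, 10]
Length 4; one witness is 5, 8, 9, 11.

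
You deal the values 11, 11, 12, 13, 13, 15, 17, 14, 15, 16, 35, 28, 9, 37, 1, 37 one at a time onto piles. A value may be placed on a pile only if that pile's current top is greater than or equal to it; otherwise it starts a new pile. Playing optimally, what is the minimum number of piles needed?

8

Place each on the leftmost legal pile:
11 → new pile 1 (tops now [11])
11 → pile 1 (tops now [11])
12 → new pile 2 (tops now [11, 12])
13 → new pile 3 (tops now [11, 12, 13])
13 → pile 3 (tops now [11, 12, 13])
15 → new pile 4 (tops now [11, 12, 13, 15])
17 → new pile 5 (tops now [11, 12, 13, 15, 17])
14 → pile 4 (tops now [11, 12, 13, 14, 17])
15 → pile 5 (tops now [11, 12, 13, 14, 15])
16 → new pile 6 (tops now [11, 12, 13, 14, 15, 16])
35 → new pile 7 (tops now [11, 12, 13, 14, 15, 16, 35])
28 → pile 7 (tops now [11, 12, 13, 14, 15, 16, 28])
9 → pile 1 (tops now [9, 12, 13, 14, 15, 16, 28])
37 → new pile 8 (tops now [9, 12, 13, 14, 15, 16, 28, 37])
1 → pile 1 (tops now [1, 12, 13, 14, 15, 16, 28, 37])
37 → pile 8 (tops now [1, 12, 13, 14, 15, 16, 28, 37])
Eight piles.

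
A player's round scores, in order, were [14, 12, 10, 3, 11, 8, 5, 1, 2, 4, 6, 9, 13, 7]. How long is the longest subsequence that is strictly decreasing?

6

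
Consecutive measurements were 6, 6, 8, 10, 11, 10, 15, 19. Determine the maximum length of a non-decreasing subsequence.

7

Track the smallest tail for each achievable length (allowing ties):
6 → extends → [6]
6 → extends → [6, 6]
8 → extends → [6, 6, 8]
10 → extends → [6, 6, 8, 10]
11 → extends → [6, 6, 8, 10, 11]
10 → replaces 11 → [6, 6, 8, 10, 10]
15 → extends → [6, 6, 8, 10, 10, 15]
19 → extends → [6, 6, 8, 10, 10, 15, 19]
Seven tails, so the longest non-decreasing subsequence has length 7 (e.g. 6, 6, 8, 10, 11, 15, 19).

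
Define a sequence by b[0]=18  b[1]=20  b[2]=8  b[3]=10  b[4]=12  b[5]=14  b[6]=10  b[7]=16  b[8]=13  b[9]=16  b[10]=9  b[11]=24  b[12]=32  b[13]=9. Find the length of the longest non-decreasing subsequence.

8

Track the smallest tail for each achievable length (allowing ties):
18 → extends → [18]
20 → extends → [18, 20]
8 → replaces 18 → [8, 20]
10 → replaces 20 → [8, 10]
12 → extends → [8, 10, 12]
14 → extends → [8, 10, 12, 14]
10 → replaces 12 → [8, 10, 10, 14]
16 → extends → [8, 10, 10, 14, 16]
13 → replaces 14 → [8, 10, 10, 13, 16]
16 → extends → [8, 10, 10, 13, 16, 16]
9 → replaces 10 → [8, 9, 10, 13, 16, 16]
24 → extends → [8, 9, 10, 13, 16, 16, 24]
32 → extends → [8, 9, 10, 13, 16, 16, 24, 32]
9 → replaces 10 → [8, 9, 9, 13, 16, 16, 24, 32]
Eight tails, so the longest non-decreasing subsequence has length 8 (e.g. 8, 10, 12, 14, 16, 16, 24, 32).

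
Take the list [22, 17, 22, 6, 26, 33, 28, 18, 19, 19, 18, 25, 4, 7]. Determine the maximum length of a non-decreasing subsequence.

5

Track the smallest tail for each achievable length (allowing ties):
22 → extends → [22]
17 → replaces 22 → [17]
22 → extends → [17, 22]
6 → replaces 17 → [6, 22]
26 → extends → [6, 22, 26]
33 → extends → [6, 22, 26, 33]
28 → replaces 33 → [6, 22, 26, 28]
18 → replaces 22 → [6, 18, 26, 28]
19 → replaces 26 → [6, 18, 19, 28]
19 → replaces 28 → [6, 18, 19, 19]
18 → replaces 19 → [6, 18, 18, 19]
25 → extends → [6, 18, 18, 19, 25]
4 → replaces 6 → [4, 18, 18, 19, 25]
7 → replaces 18 → [4, 7, 18, 19, 25]
Five tails, so the longest non-decreasing subsequence has length 5 (e.g. 17, 18, 19, 19, 25).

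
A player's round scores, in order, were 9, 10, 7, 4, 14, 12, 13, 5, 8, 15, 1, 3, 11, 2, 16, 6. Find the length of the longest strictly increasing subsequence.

6

Track the smallest tail for each achievable length (strict):
9 → extends → [9]
10 → extends → [9, 10]
7 → replaces 9 → [7, 10]
4 → replaces 7 → [4, 10]
14 → extends → [4, 10, 14]
12 → replaces 14 → [4, 10, 12]
13 → extends → [4, 10, 12, 13]
5 → replaces 10 → [4, 5, 12, 13]
8 → replaces 12 → [4, 5, 8, 13]
15 → extends → [4, 5, 8, 13, 15]
1 → replaces 4 → [1, 5, 8, 13, 15]
3 → replaces 5 → [1, 3, 8, 13, 15]
11 → replaces 13 → [1, 3, 8, 11, 15]
2 → replaces 3 → [1, 2, 8, 11, 15]
16 → extends → [1, 2, 8, 11, 15, 16]
6 → replaces 8 → [1, 2, 6, 11, 15, 16]
Six tails, so the longest strictly increasing subsequence has length 6 (e.g. 9, 10, 12, 13, 15, 16).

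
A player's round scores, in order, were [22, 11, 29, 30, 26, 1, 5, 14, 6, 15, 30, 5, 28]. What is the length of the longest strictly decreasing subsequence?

5

Let dp[i] be the longest strictly decreasing subsequence ending at i:
i:      1  2  3  4  5  6  7  8  9 10 11 12 13
a[i]:  22 11 29 30 26  1  5 14  6 15 30  5 28
dp:     1  2  1  1  2  3  3  3  4  3  1  5  2
Maximum is 5.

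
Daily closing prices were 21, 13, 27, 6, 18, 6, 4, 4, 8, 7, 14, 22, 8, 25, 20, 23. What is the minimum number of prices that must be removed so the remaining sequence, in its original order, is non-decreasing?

Fewest deletions = n − (longest non-decreasing subsequence).
i:      1  2  3  4  5  6  7  8  9 10 11 12 13 14 15 16
a[i]:  21 13 27  6 18  6  4  4  8  7 14 22  8 25 20 23
dp:     1  1  2  1  2  2  1  2  3  3  4  5  4  6  5  6
max dp = 6, so deletions = 16 − 6 = 10.

10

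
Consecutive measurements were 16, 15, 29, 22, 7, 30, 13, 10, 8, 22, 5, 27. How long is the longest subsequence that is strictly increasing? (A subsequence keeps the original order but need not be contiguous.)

4

Track the smallest tail for each achievable length (strict):
16 → extends → [16]
15 → replaces 16 → [15]
29 → extends → [15, 29]
22 → replaces 29 → [15, 22]
7 → replaces 15 → [7, 22]
30 → extends → [7, 22, 30]
13 → replaces 22 → [7, 13, 30]
10 → replaces 13 → [7, 10, 30]
8 → replaces 10 → [7, 8, 30]
22 → replaces 30 → [7, 8, 22]
5 → replaces 7 → [5, 8, 22]
27 → extends → [5, 8, 22, 27]
Four tails, so the longest strictly increasing subsequence has length 4 (e.g. 7, 13, 22, 27).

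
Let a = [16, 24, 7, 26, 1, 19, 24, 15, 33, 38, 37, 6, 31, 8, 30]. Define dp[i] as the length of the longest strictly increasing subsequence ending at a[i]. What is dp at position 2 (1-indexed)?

dp[i] = 1 + max{dp[j] : j<i, a[j]<a[i]} (or 1 if no such j):
i:      1  2  3  4  5  6  7  8  9 10 11 12 13 14 15
a[i]:  16 24  7 26  1 19 24 15 33 38 37  6 31  8 30
dp:     1  2  1  3  1  2  3  2  4  5  5  2  4  3  4
At index 2 the value is 2.

2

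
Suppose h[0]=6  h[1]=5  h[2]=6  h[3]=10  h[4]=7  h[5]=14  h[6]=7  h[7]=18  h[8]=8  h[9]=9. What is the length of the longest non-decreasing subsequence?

6

Track the smallest tail for each achievable length (allowing ties):
6 → extends → [6]
5 → replaces 6 → [5]
6 → extends → [5, 6]
10 → extends → [5, 6, 10]
7 → replaces 10 → [5, 6, 7]
14 → extends → [5, 6, 7, 14]
7 → replaces 14 → [5, 6, 7, 7]
18 → extends → [5, 6, 7, 7, 18]
8 → replaces 18 → [5, 6, 7, 7, 8]
9 → extends → [5, 6, 7, 7, 8, 9]
Six tails, so the longest non-decreasing subsequence has length 6 (e.g. 6, 6, 7, 7, 8, 9).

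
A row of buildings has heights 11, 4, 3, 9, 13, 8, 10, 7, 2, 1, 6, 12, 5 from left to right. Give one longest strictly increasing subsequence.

Patience tails give the LIS length; then backtrack through the dp parents:
11 → extends → [11]
4 → replaces 11 → [4]
3 → replaces 4 → [3]
9 → extends → [3, 9]
13 → extends → [3, 9, 13]
8 → replaces 9 → [3, 8, 13]
10 → replaces 13 → [3, 8, 10]
7 → replaces 8 → [3, 7, 10]
2 → replaces 3 → [2, 7, 10]
1 → replaces 2 → [1, 7, 10]
6 → replaces 7 → [1, 6, 10]
12 → extends → [1, 6, 10, 12]
5 → replaces 6 → [1, 5, 10, 12]
Length 4; one witness is 4, 9, 10, 12.

4, 9, 10, 12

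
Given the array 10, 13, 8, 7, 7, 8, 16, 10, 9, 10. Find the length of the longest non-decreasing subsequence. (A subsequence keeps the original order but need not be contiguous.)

5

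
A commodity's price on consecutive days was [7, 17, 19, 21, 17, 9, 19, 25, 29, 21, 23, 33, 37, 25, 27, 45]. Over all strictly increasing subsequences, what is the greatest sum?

Let S[i] be the best sum of a strictly increasing subsequence ending at i:
i:       1   2   3   4   5   6   7   8   9  10  11  12  13  14  15  16
a[i]:    7  17  19  21  17   9  19  25  29  21  23  33  37  25  27  45
S:       7  24  43  64  24  16  43  89 118  64  87 151 188 112 139 233
Maximum is 233 (e.g. 7 + 17 + 19 + 21 + 25 + 29 + 33 + 37 + 45).

233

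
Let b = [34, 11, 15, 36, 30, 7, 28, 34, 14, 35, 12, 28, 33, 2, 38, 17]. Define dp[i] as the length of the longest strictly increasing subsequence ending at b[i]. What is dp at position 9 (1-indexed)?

2

dp[i] = 1 + max{dp[j] : j<i, b[j]<b[i]} (or 1 if no such j):
i:      1  2  3  4  5  6  7  8  9 10 11 12 13 14 15 16
b[i]:  34 11 15 36 30  7 28 34 14 35 12 28 33  2 38 17
dp:     1  1  2  3  3  1  3  4  2  5  2  3  4  1  6  3
At index 9 the value is 2.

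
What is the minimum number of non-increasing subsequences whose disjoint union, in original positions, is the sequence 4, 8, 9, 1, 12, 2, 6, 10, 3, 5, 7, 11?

Place each on the leftmost legal pile:
4 → new pile 1 (tops now [4])
8 → new pile 2 (tops now [4, 8])
9 → new pile 3 (tops now [4, 8, 9])
1 → pile 1 (tops now [1, 8, 9])
12 → new pile 4 (tops now [1, 8, 9, 12])
2 → pile 2 (tops now [1, 2, 9, 12])
6 → pile 3 (tops now [1, 2, 6, 12])
10 → pile 4 (tops now [1, 2, 6, 10])
3 → pile 3 (tops now [1, 2, 3, 10])
5 → pile 4 (tops now [1, 2, 3, 5])
7 → new pile 5 (tops now [1, 2, 3, 5, 7])
11 → new pile 6 (tops now [1, 2, 3, 5, 7, 11])
Six piles.

6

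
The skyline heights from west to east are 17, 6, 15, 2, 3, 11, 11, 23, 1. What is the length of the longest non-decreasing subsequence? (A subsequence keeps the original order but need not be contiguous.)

5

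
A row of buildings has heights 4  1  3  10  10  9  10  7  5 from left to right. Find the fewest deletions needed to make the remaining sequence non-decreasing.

Fewest deletions = n − (longest non-decreasing subsequence).
i:      1  2  3  4  5  6  7  8  9
a[i]:   4  1  3 10 10  9 10  7  5
dp:     1  1  2  3  4  3  5  3  3
max dp = 5, so deletions = 9 − 5 = 4.

4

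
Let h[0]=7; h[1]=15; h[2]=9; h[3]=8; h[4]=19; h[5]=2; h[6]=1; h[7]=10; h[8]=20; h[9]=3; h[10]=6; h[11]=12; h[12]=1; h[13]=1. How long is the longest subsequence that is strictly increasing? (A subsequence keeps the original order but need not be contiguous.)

4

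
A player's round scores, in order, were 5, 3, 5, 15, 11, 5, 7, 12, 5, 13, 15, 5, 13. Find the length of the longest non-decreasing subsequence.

Track the smallest tail for each achievable length (allowing ties):
5 → extends → [5]
3 → replaces 5 → [3]
5 → extends → [3, 5]
15 → extends → [3, 5, 15]
11 → replaces 15 → [3, 5, 11]
5 → replaces 11 → [3, 5, 5]
7 → extends → [3, 5, 5, 7]
12 → extends → [3, 5, 5, 7, 12]
5 → replaces 7 → [3, 5, 5, 5, 12]
13 → extends → [3, 5, 5, 5, 12, 13]
15 → extends → [3, 5, 5, 5, 12, 13, 15]
5 → replaces 12 → [3, 5, 5, 5, 5, 13, 15]
13 → replaces 15 → [3, 5, 5, 5, 5, 13, 13]
Seven tails, so the longest non-decreasing subsequence has length 7 (e.g. 5, 5, 5, 7, 12, 13, 15).

7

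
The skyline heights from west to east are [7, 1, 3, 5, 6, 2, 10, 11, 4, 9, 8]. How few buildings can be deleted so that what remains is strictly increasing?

5

Fewest deletions = n − (longest strictly increasing subsequence).
i:      1  2  3  4  5  6  7  8  9 10 11
a[i]:   7  1  3  5  6  2 10 11  4  9  8
dp:     1  1  2  3  4  2  5  6  3  5  5
max dp = 6, so deletions = 11 − 6 = 5.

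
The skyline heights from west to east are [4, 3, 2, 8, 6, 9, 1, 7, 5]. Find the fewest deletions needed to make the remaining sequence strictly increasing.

6

Fewest deletions = n − (longest strictly increasing subsequence).
i:     1 2 3 4 5 6 7 8 9
a[i]:  4 3 2 8 6 9 1 7 5
dp:    1 1 1 2 2 3 1 3 2
max dp = 3, so deletions = 9 − 3 = 6.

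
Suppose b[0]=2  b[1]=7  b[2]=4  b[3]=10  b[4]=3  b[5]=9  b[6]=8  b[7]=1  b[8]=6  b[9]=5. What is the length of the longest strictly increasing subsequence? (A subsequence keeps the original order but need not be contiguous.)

3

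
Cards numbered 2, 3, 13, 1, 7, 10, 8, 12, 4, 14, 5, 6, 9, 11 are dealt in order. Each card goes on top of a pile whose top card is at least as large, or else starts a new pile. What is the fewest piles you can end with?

Place each on the leftmost legal pile:
2 → new pile 1 (tops now [2])
3 → new pile 2 (tops now [2, 3])
13 → new pile 3 (tops now [2, 3, 13])
1 → pile 1 (tops now [1, 3, 13])
7 → pile 3 (tops now [1, 3, 7])
10 → new pile 4 (tops now [1, 3, 7, 10])
8 → pile 4 (tops now [1, 3, 7, 8])
12 → new pile 5 (tops now [1, 3, 7, 8, 12])
4 → pile 3 (tops now [1, 3, 4, 8, 12])
14 → new pile 6 (tops now [1, 3, 4, 8, 12, 14])
5 → pile 4 (tops now [1, 3, 4, 5, 12, 14])
6 → pile 5 (tops now [1, 3, 4, 5, 6, 14])
9 → pile 6 (tops now [1, 3, 4, 5, 6, 9])
11 → new pile 7 (tops now [1, 3, 4, 5, 6, 9, 11])
Seven piles.

7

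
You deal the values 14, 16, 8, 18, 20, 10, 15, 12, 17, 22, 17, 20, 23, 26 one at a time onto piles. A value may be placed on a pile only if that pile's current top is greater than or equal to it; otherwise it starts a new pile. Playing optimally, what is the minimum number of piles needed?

The minimum number of non-increasing subsequences covering a sequence equals the length of its longest strictly increasing subsequence.
LIS length is 7 (e.g. 14, 16, 18, 20, 22, 23, 26), so 7 piles are needed.

7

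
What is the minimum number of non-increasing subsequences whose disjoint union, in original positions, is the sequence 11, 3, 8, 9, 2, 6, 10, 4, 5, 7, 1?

The minimum number of non-increasing subsequences covering a sequence equals the length of its longest strictly increasing subsequence.
LIS length is 4 (e.g. 3, 8, 9, 10), so 4 piles are needed.

4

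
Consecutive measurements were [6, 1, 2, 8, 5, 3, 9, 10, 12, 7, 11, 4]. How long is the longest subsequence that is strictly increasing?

6

Let dp[i] be the length of the longest such subsequence ending at index i:
i:      1  2  3  4  5  6  7  8  9 10 11 12
a[i]:   6  1  2  8  5  3  9 10 12  7 11  4
dp:     1  1  2  3  3  3  4  5  6  4  6  4
Maximum dp value is 6.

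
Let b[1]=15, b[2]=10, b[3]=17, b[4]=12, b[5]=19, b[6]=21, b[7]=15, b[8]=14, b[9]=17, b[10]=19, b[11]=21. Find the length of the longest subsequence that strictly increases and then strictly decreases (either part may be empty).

inc[i] = longest strictly increasing subsequence ending at i; dec[i] = longest strictly decreasing subsequence starting at i:
i:      1  2  3  4  5  6  7  8  9 10 11
b[i]:  15 10 17 12 19 21 15 14 17 19 21
inc:    1  1  2  2  3  4  3  3  4  5  6
dec:    2  1  3  1  3  3  2  1  1  1  1
Best peak at i=6 (value 21): inc=4, dec=3, length 4+3−1 = 6.

6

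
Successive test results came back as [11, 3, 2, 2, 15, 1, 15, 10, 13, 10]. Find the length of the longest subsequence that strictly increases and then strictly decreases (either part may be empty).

inc[i] = longest strictly increasing subsequence ending at i; dec[i] = longest strictly decreasing subsequence starting at i:
i:      1  2  3  4  5  6  7  8  9 10
a[i]:  11  3  2  2 15  1 15 10 13 10
inc:    1  1  1  1  2  1  2  2  3  2
dec:    4  3  2  2  3  1  3  1  2  1
Best peak at i=1 (value 11): inc=1, dec=4, length 1+4−1 = 4.

4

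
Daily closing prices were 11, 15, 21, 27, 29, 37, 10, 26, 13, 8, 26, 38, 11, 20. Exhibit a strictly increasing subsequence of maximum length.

Patience tails give the LIS length; then backtrack through the dp parents:
11 → extends → [11]
15 → extends → [11, 15]
21 → extends → [11, 15, 21]
27 → extends → [11, 15, 21, 27]
29 → extends → [11, 15, 21, 27, 29]
37 → extends → [11, 15, 21, 27, 29, 37]
10 → replaces 11 → [10, 15, 21, 27, 29, 37]
26 → replaces 27 → [10, 15, 21, 26, 29, 37]
13 → replaces 15 → [10, 13, 21, 26, 29, 37]
8 → replaces 10 → [8, 13, 21, 26, 29, 37]
26 → already a tail → [8, 13, 21, 26, 29, 37]
38 → extends → [8, 13, 21, 26, 29, 37, 38]
11 → replaces 13 → [8, 11, 21, 26, 29, 37, 38]
20 → replaces 21 → [8, 11, 20, 26, 29, 37, 38]
Length 7; one witness is 11, 15, 21, 27, 29, 37, 38.

11, 15, 21, 27, 29, 37, 38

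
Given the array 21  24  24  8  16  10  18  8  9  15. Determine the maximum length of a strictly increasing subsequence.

Track the smallest tail for each achievable length (strict):
21 → extends → [21]
24 → extends → [21, 24]
24 → already a tail → [21, 24]
8 → replaces 21 → [8, 24]
16 → replaces 24 → [8, 16]
10 → replaces 16 → [8, 10]
18 → extends → [8, 10, 18]
8 → already a tail → [8, 10, 18]
9 → replaces 10 → [8, 9, 18]
15 → replaces 18 → [8, 9, 15]
Three tails, so the longest strictly increasing subsequence has length 3 (e.g. 8, 16, 18).

3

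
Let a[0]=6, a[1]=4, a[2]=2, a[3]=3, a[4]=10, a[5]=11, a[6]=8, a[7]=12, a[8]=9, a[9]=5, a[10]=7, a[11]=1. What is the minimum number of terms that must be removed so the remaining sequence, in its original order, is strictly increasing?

Fewest deletions = n − (longest strictly increasing subsequence).
i:      0  1  2  3  4  5  6  7  8  9 10 11
a[i]:   6  4  2  3 10 11  8 12  9  5  7  1
dp:     1  1  1  2  3  4  3  5  4  3  4  1
max dp = 5, so deletions = 12 − 5 = 7.

7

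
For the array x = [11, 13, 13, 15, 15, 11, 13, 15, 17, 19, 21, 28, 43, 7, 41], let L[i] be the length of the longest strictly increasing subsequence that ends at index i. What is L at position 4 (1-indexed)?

dp[i] = 1 + max{dp[j] : j<i, x[j]<x[i]} (or 1 if no such j):
i:      1  2  3  4  5  6  7  8  9 10 11 12 13 14 15
x[i]:  11 13 13 15 15 11 13 15 17 19 21 28 43  7 41
dp:     1  2  2  3  3  1  2  3  4  5  6  7  8  1  8
At index 4 the value is 3.

3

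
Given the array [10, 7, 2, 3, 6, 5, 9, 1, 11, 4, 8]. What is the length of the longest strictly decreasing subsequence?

5

Let dp[i] be the longest strictly decreasing subsequence ending at i:
i:      1  2  3  4  5  6  7  8  9 10 11
a[i]:  10  7  2  3  6  5  9  1 11  4  8
dp:     1  2  3  3  3  4  2  5  1  5  3
Maximum is 5.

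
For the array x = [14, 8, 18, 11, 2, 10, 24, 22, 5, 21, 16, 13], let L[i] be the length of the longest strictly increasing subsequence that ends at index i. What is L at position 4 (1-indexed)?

2

dp[i] = 1 + max{dp[j] : j<i, x[j]<x[i]} (or 1 if no such j):
i:      1  2  3  4  5  6  7  8  9 10 11 12
x[i]:  14  8 18 11  2 10 24 22  5 21 16 13
dp:     1  1  2  2  1  2  3  3  2  3  3  3
At index 4 the value is 2.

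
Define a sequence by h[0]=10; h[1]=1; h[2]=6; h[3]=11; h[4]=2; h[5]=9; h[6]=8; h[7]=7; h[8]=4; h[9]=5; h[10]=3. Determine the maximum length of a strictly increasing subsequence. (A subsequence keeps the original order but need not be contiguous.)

4

Let dp[i] be the length of the longest such subsequence ending at index i:
i:      0  1  2  3  4  5  6  7  8  9 10
h[i]:  10  1  6 11  2  9  8  7  4  5  3
dp:     1  1  2  3  2  3  3  3  3  4  3
Maximum dp value is 4.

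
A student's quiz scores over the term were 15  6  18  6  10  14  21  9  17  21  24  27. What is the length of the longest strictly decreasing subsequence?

3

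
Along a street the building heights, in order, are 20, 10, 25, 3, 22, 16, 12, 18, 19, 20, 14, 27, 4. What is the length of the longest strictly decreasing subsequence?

5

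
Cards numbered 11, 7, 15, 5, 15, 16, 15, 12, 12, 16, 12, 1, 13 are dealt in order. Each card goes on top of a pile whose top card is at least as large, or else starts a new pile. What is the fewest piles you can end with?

3

Place each on the leftmost legal pile:
11 → new pile 1 (tops now [11])
7 → pile 1 (tops now [7])
15 → new pile 2 (tops now [7, 15])
5 → pile 1 (tops now [5, 15])
15 → pile 2 (tops now [5, 15])
16 → new pile 3 (tops now [5, 15, 16])
15 → pile 2 (tops now [5, 15, 16])
12 → pile 2 (tops now [5, 12, 16])
12 → pile 2 (tops now [5, 12, 16])
16 → pile 3 (tops now [5, 12, 16])
12 → pile 2 (tops now [5, 12, 16])
1 → pile 1 (tops now [1, 12, 16])
13 → pile 3 (tops now [1, 12, 13])
Three piles.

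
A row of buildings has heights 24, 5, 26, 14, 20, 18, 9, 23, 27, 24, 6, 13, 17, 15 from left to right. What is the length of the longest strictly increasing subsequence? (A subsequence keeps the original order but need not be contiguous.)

5

Track the smallest tail for each achievable length (strict):
24 → extends → [24]
5 → replaces 24 → [5]
26 → extends → [5, 26]
14 → replaces 26 → [5, 14]
20 → extends → [5, 14, 20]
18 → replaces 20 → [5, 14, 18]
9 → replaces 14 → [5, 9, 18]
23 → extends → [5, 9, 18, 23]
27 → extends → [5, 9, 18, 23, 27]
24 → replaces 27 → [5, 9, 18, 23, 24]
6 → replaces 9 → [5, 6, 18, 23, 24]
13 → replaces 18 → [5, 6, 13, 23, 24]
17 → replaces 23 → [5, 6, 13, 17, 24]
15 → replaces 17 → [5, 6, 13, 15, 24]
Five tails, so the longest strictly increasing subsequence has length 5 (e.g. 5, 14, 20, 23, 27).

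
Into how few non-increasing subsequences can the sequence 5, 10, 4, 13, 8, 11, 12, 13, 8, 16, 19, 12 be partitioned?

The minimum number of non-increasing subsequences covering a sequence equals the length of its longest strictly increasing subsequence.
LIS length is 7 (e.g. 5, 10, 11, 12, 13, 16, 19), so 7 piles are needed.

7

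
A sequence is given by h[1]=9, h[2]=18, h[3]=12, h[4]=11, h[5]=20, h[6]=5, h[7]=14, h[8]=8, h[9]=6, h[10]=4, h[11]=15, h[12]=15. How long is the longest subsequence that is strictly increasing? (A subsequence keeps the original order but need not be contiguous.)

4

Track the smallest tail for each achievable length (strict):
9 → extends → [9]
18 → extends → [9, 18]
12 → replaces 18 → [9, 12]
11 → replaces 12 → [9, 11]
20 → extends → [9, 11, 20]
5 → replaces 9 → [5, 11, 20]
14 → replaces 20 → [5, 11, 14]
8 → replaces 11 → [5, 8, 14]
6 → replaces 8 → [5, 6, 14]
4 → replaces 5 → [4, 6, 14]
15 → extends → [4, 6, 14, 15]
15 → already a tail → [4, 6, 14, 15]
Four tails, so the longest strictly increasing subsequence has length 4 (e.g. 9, 12, 14, 15).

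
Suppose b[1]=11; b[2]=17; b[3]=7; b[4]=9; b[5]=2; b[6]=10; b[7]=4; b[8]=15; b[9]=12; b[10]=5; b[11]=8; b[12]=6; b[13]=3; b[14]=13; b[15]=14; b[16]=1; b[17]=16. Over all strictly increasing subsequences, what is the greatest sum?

Let S[i] be the best sum of a strictly increasing subsequence ending at i:
i:      1  2  3  4  5  6  7  8  9 10 11 12 13 14 15 16 17
b[i]:  11 17  7  9  2 10  4 15 12  5  8  6  3 13 14  1 16
S:     11 28  7 16  2 26  6 41 38 11 19 17  5 51 65  1 81
Maximum is 81 (e.g. 7 + 9 + 10 + 12 + 13 + 14 + 16).

81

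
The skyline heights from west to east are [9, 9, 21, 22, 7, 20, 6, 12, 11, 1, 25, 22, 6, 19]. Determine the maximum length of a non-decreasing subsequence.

5

Track the smallest tail for each achievable length (allowing ties):
9 → extends → [9]
9 → extends → [9, 9]
21 → extends → [9, 9, 21]
22 → extends → [9, 9, 21, 22]
7 → replaces 9 → [7, 9, 21, 22]
20 → replaces 21 → [7, 9, 20, 22]
6 → replaces 7 → [6, 9, 20, 22]
12 → replaces 20 → [6, 9, 12, 22]
11 → replaces 12 → [6, 9, 11, 22]
1 → replaces 6 → [1, 9, 11, 22]
25 → extends → [1, 9, 11, 22, 25]
22 → replaces 25 → [1, 9, 11, 22, 22]
6 → replaces 9 → [1, 6, 11, 22, 22]
19 → replaces 22 → [1, 6, 11, 19, 22]
Five tails, so the longest non-decreasing subsequence has length 5 (e.g. 9, 9, 21, 22, 25).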